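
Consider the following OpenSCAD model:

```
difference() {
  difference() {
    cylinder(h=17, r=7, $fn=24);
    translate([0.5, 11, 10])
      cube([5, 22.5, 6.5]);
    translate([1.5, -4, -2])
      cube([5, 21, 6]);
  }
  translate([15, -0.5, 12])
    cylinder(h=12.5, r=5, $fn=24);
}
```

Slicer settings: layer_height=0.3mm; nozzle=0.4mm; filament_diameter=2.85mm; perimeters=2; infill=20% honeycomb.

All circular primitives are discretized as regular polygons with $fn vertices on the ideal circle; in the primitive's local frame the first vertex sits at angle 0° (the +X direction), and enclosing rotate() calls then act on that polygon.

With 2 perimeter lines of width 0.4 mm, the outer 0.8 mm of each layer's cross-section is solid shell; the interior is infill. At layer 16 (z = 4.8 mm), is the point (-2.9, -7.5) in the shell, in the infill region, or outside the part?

At z = 4.8 mm: the cylinder: section is a regular 24-gon, circumradius r=7; the cube at (0.5, 11) is absent (z outside [10, 16.5]); the cube at (1.5, -4) is not intersected at this z (z outside [-2, 4]); Taking the first minus the rest: none of the subtracted shapes is present at this height, so the r=7 cylinder is unchanged — 1 connected region; the cylinder at (15, -0.5) does not reach this height (z outside [12, 24.5]); Taking the first minus the rest: none of the subtracted shapes is present at this height, so the result so far is unchanged — 1 connected region. Overall, the cross-section is a single solid region. The nearest boundary edge runs (-3.50, -6.06)→(-1.81, -6.76); distance from the point to it = 1.10 mm. The point is not inside any of the regions above, so it lies outside the cross-section (1.10 mm from the nearest boundary).

outside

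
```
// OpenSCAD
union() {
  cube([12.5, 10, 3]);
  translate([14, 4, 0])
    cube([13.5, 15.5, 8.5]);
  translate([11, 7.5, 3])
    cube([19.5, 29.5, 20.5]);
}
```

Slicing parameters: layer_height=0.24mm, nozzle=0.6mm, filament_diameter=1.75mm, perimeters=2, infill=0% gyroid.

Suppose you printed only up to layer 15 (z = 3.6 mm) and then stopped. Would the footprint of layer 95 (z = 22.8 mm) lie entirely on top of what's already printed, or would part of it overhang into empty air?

Compare the two slices. At z = 3.6: the cube is not intersected at this z (z outside [0, 3]); the cube at (14, 4) (footprint 13.5×15.5) is included at this height (area 209.25 mm²); the cube at (11, 7.5) (footprint 19.5×29.5) is included at this height (area 575.25 mm²); Taking the union: the regions partially overlap — summed areas 784.50 mm² minus the doubly-counted overlap 162.00 mm² gives 622.50 mm² — area = 622.50 mm². At z = 22.8: the cube is not intersected at this z (z outside [0, 3]); the cube at (14, 4) does not reach this height (z outside [0, 8.5]); the 19.5×29.5 cube at (11, 7.5) contributes its full rectangle (area 575.25 mm²); Taking the union: only the 19.5×29.5 cube at (11, 7.5) is present, so the union is just that shape — area = 575.25 mm². Checking containment: the cross-section at z = 22.8 is a subset of the cross-section at z = 3.6.

entirely on top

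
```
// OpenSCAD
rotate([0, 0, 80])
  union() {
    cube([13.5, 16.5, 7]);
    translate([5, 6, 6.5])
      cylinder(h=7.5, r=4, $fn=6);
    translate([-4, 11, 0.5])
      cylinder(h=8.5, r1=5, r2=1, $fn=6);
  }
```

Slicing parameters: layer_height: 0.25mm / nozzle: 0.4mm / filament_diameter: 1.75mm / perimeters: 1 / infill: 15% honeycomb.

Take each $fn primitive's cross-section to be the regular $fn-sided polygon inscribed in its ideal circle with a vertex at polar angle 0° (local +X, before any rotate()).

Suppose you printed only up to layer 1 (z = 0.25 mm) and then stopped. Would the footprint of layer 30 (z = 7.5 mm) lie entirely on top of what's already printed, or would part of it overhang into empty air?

Compare the two slices. At z = 0.25: the cube (footprint 13.5×16.5) is included at this height (area 222.75 mm²); the cylinder at (5, 6) is absent (z outside [6.5, 14]); the cone at (-4, 11) does not reach this height (z outside [0.5, 9]); Taking the union: only the 13.5×16.5 cube is present, so the union is just that shape — area = 222.75 mm²; (rotated 80° about Z; rotation is an isometry so areas/perimeters/island counts are preserved). At z = 7.5: the cube does not reach this height (z outside [0, 7]); the r=4 cylinder at (5, 6) gives a regular 6-gon of circumradius 4 (constant along its height) (area = (6/2)·4.000²·sin(360°/6) = 41.57 mm²); the cone at (-4, 11): at t=0.824 of its height the radius interpolates to r₁+(r₂−r₁)t = 1.706, giving a regular 6-gon of that circumradius (area = (6/2)·1.706²·sin(360°/6) = 7.56 mm²); Taking the union: the 2 present regions are separate (no shared area or edge), so areas and boundary lengths simply add and each stays a separate island — area = 49.13 mm²; (rotated 80° about Z; rotation is an isometry so areas/perimeters/island counts are preserved). Checking containment: at z = 7.5 the cross-section extends beyond the z = 0.25 cross-section by about 7.56 mm².

part overhangs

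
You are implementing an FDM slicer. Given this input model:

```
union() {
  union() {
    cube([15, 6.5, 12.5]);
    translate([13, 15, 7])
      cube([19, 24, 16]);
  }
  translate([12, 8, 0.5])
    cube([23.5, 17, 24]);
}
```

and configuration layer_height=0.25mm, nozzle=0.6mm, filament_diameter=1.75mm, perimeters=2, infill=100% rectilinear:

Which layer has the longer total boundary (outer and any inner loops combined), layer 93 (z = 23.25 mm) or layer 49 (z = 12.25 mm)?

layer 49 (z = 12.25 mm)

Layer 93 (z = 23.25): the cube is absent (z outside [0, 12.5]); the cube at (13, 15) is not intersected at this z (z outside [7, 23]); Taking the union: nothing is present at this height; the cube at (12, 8) (footprint 23.5×17) is included at this height (perimeter 81.00 mm); Merging all regions: only the 23.5×17 cube at (12, 8) is present, so the union is just that shape — boundary = 81.00 mm. So its perimeter = 81.00 mm. Layer 49 (z = 12.25): the cube (footprint 15×6.5) is included at this height (perimeter 43.00 mm); the cube at (13, 15) is present — its section is the full 19×24 rectangle (perimeter 86.00 mm); Combining (union): the 2 present regions are separate (no shared area or edge), so areas and boundary lengths simply add and each stays a separate island — boundary = 129.00 mm; the cube at (12, 8) (footprint 23.5×17) is included at this height (perimeter 81.00 mm); Merging all regions: the regions partially overlap (shared area 190.00 mm²), so the edge portions inside another operand are dropped and the merged outline is re-measured after clipping — boundary = 152.00 mm. So its perimeter = 152.00 mm. Layer 49 is larger (152.00 vs 81.00 mm).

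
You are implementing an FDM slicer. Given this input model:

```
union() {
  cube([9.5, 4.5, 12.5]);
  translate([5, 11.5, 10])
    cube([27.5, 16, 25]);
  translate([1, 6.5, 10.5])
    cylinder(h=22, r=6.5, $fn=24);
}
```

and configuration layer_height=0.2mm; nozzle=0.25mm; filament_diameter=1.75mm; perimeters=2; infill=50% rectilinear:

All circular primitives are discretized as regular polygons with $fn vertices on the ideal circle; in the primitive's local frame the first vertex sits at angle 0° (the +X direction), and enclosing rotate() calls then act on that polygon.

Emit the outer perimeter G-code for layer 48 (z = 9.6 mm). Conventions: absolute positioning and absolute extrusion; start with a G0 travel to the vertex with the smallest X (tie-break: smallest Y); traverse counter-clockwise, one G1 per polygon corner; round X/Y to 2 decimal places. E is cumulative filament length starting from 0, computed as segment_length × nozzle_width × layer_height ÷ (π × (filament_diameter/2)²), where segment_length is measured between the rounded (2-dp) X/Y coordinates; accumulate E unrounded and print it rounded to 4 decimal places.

G0 X0.00 Y0.00 Z9.60
G1 X9.50 Y0.00 E0.1975
G1 X9.50 Y4.50 E0.2910
G1 X0.00 Y4.50 E0.4885
G1 X0.00 Y0.00 E0.5821

At z = 9.6 mm: the cube (footprint 9.5×4.5) is included at this height; the cube at (5, 11.5) is absent (z outside [10, 35]); the cylinder at (1, 6.5) is not intersected at this z (z outside [10.5, 32.5]); Merging all regions: only the 9.5×4.5 cube is present, so the union is just that shape — 1 connected region. The outline is a single polygon with 4 vertices. Extrusion per mm of travel: 0.25 × 0.2 / (π × 0.875²) = 0.020788. Accumulating E over each segment gives final E = 0.5821.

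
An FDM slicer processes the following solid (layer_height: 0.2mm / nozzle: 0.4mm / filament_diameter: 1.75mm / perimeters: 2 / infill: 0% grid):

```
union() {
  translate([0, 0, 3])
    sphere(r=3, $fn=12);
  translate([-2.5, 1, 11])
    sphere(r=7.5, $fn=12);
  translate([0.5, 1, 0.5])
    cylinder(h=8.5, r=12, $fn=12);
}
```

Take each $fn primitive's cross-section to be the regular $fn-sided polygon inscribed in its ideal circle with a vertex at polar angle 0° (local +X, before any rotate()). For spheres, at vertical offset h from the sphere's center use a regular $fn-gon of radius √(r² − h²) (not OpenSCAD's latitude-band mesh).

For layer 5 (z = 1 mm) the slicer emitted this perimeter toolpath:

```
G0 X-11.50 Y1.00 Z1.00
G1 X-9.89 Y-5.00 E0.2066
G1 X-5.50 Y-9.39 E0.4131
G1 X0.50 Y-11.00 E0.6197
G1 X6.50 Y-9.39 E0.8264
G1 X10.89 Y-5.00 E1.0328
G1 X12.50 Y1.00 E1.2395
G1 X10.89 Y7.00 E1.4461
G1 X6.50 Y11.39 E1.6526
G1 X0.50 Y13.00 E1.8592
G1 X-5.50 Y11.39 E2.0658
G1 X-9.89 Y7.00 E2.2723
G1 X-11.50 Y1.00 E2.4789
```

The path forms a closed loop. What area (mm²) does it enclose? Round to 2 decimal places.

431.90 mm²

Apply the shoelace formula to the sequence of (X, Y) vertices; enclosed area = 431.90 mm².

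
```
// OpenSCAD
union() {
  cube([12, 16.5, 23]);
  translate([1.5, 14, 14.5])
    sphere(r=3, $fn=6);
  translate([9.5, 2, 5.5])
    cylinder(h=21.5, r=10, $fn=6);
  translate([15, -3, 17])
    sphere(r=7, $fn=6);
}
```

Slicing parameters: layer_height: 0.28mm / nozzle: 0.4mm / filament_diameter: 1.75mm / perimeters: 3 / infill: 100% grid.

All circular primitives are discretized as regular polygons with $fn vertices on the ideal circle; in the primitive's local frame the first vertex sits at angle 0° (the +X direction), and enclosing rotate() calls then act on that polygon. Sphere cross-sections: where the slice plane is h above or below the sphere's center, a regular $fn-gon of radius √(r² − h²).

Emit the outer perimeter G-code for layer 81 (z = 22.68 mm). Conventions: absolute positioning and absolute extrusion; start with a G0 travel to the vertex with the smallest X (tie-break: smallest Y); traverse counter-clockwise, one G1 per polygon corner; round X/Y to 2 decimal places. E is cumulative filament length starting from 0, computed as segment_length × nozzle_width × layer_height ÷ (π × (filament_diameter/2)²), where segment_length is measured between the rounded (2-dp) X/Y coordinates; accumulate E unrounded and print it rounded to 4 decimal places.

G0 X-0.50 Y2.00 Z22.68
G1 X0.00 Y1.13 E0.0467
G1 X0.00 Y0.00 E0.0993
G1 X0.65 Y0.00 E0.1296
G1 X4.50 Y-6.66 E0.4878
G1 X14.50 Y-6.66 E0.9535
G1 X14.57 Y-6.54 E0.9599
G1 X17.05 Y-6.54 E1.0754
G1 X19.09 Y-3.00 E1.2657
G1 X17.85 Y-0.85 E1.3812
G1 X19.50 Y2.00 E1.5346
G1 X14.50 Y10.66 E2.0002
G1 X12.00 Y10.66 E2.1166
G1 X12.00 Y16.50 E2.3885
G1 X0.00 Y16.50 E2.9473
G1 X0.00 Y2.87 E3.5820
G1 X-0.50 Y2.00 E3.6287

At z = 22.68 mm: the cube (footprint 12×16.5) is included at this height; the sphere at (1.5, 14) is not intersected at this z (|z−center|=8.180 > r=3); the cylinder at (9.5, 2): section is a regular 6-gon, circumradius r=10; the r=7 sphere at (15, -3) slices to a regular 6-gon of circumradius 4.091 (√(r²−h²) with h=5.68 from center); Combining (union): the regions partially overlap (shared area 142.06 mm²), so overlapping operands fuse into one piece — 1 connected region. The outline is a single polygon with 16 vertices. Extrusion per mm of travel: 0.4 × 0.28 / (π × 0.875²) = 0.046564. Accumulating E over each segment gives final E = 3.6287.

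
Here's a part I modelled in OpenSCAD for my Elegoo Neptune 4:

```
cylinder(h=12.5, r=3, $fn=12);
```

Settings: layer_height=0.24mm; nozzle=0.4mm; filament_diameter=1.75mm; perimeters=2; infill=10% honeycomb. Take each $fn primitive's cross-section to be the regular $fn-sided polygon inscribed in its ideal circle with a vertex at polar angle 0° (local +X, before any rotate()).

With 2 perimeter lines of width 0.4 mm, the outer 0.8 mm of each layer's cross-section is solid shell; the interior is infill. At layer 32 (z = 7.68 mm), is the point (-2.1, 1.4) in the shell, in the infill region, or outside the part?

At z = 7.68 mm: the r=3 cylinder gives a regular 12-gon of circumradius 3 (constant along its height). Overall, the cross-section is a single solid region. The nearest boundary edge runs (-1.50, 2.60)→(-2.60, 1.50); distance from the point to it = 0.42 mm. The point is inside the cross-section, 0.42 mm from the nearest boundary — within the 0.8 mm shell band (2 × 0.4).

shell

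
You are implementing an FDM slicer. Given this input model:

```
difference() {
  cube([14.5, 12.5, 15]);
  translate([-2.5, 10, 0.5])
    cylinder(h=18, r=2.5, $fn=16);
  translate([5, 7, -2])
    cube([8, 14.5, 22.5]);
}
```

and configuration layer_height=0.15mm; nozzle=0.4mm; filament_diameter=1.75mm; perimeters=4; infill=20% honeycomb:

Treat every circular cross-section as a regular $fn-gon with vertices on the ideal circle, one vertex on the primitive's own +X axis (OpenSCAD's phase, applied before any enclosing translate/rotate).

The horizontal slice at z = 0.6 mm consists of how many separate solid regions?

1

At z = 0.6 mm: the cube is present — its section is the full 14.5×12.5 rectangle; the r=2.5 cylinder at (-2.5, 10) contributes a regular 16-gon of circumradius 2.5; the cube at (5, 7) is present — its section is the full 8×14.5 rectangle; Subtracting the remaining from the first: starting from the 14.5×12.5 cube, the r=2.5 cylinder at (-2.5, 10) misses the remaining region (no effect); the 8×14.5 cube at (5, 7) partially overlaps it — only the 44.00 mm² overlap (of its 116.00 mm²) is removed, clipping the outline — 1 connected region. The result has 1 disconnected region.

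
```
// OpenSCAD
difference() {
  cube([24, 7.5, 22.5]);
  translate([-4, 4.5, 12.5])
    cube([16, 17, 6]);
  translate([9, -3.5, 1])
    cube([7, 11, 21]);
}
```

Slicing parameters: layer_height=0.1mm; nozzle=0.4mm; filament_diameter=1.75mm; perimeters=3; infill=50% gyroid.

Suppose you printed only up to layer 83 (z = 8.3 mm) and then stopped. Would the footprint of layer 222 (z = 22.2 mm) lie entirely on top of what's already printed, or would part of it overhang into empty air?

part overhangs

Compare the two slices. At z = 8.3: the 24×7.5 cube contributes its full rectangle (area 180.00 mm²); the cube at (-4, 4.5) does not reach this height (z outside [12.5, 18.5]); the 7×11 cube at (9, -3.5) contributes its full rectangle (area 77.00 mm²); After the difference (first − rest): starting from the 24×7.5 cube (180.00 mm²), the 7×11 cube at (9, -3.5) partially overlaps it — only the 52.50 mm² overlap (of its 77.00 mm²) is removed, clipping the outline — area = 127.50 mm². At z = 22.2: the cube (footprint 24×7.5) is included at this height (area 180.00 mm²); the cube at (-4, 4.5) is not intersected at this z (z outside [12.5, 18.5]); the cube at (9, -3.5) is not intersected at this z (z outside [1, 22]); Taking the first minus the rest: none of the subtracted shapes is present at this height, so the 24×7.5 cube is unchanged — area = 180.00 mm². Checking containment: at z = 22.2 the cross-section extends beyond the z = 8.3 cross-section by about 52.50 mm².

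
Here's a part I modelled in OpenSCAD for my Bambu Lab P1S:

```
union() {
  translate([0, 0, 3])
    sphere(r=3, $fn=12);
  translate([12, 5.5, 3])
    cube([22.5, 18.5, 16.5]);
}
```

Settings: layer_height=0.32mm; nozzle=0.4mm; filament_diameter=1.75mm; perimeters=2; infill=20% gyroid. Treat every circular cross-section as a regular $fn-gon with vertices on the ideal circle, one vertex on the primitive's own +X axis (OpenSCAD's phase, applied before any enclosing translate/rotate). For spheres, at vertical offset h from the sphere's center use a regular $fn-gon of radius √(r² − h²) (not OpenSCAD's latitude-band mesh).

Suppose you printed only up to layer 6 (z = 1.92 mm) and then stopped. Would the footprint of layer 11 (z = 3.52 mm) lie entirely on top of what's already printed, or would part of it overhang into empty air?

Compare the two slices. At z = 1.92: the sphere: section is a regular 12-gon, circumradius = √(r²−h²) = √(3²−1.08²) = 2.799 (area = (12/2)·2.799²·sin(360°/12) = 23.50 mm²); the cube at (12, 5.5) does not reach this height (z outside [3, 19.5]); Taking the union: only the r=3 sphere is present, so the union is just that shape — area = 23.50 mm². At z = 3.52: the sphere: section is a regular 12-gon, circumradius = √(r²−h²) = √(3²−0.52²) = 2.955 (area = (12/2)·2.955²·sin(360°/12) = 26.19 mm²); the cube at (12, 5.5) (footprint 22.5×18.5) is included at this height (area 416.25 mm²); Taking the union: the 2 present regions are separate (no shared area or edge), so areas and boundary lengths simply add and each stays a separate island — area = 442.44 mm². Checking containment: at z = 3.52 the cross-section extends beyond the z = 1.92 cross-section by about 418.94 mm².

part overhangs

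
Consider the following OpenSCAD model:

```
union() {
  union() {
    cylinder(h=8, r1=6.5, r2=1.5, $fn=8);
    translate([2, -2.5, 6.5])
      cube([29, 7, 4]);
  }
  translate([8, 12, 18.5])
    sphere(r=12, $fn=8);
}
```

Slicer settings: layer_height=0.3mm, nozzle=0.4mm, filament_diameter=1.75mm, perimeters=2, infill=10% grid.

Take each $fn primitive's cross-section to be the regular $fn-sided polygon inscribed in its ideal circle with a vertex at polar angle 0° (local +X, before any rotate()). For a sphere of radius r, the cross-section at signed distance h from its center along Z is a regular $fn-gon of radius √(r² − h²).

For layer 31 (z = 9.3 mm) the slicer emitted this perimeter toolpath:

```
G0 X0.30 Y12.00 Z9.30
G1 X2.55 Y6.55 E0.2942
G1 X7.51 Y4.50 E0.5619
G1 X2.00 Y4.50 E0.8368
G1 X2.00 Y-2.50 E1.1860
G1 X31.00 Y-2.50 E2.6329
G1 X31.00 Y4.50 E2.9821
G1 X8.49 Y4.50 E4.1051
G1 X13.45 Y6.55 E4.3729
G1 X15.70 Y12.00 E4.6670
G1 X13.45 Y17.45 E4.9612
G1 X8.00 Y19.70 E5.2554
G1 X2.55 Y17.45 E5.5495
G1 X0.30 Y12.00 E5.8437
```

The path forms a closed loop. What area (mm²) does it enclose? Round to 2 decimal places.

370.77 mm²

Apply the shoelace formula to the sequence of (X, Y) vertices; enclosed area = 370.77 mm².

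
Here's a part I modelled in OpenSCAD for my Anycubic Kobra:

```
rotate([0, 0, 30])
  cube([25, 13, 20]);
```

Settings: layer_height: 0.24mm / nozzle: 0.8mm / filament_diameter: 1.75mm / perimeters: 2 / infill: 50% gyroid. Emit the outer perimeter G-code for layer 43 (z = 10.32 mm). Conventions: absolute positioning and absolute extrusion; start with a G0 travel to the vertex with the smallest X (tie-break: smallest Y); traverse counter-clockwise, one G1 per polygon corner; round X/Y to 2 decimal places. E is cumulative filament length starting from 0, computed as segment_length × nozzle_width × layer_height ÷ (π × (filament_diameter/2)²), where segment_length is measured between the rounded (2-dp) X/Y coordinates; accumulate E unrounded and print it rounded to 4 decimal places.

At z = 10.32 mm: the cube is present — its section is the full 25×13 rectangle; (rotated 30° about Z; rotation is an isometry so areas/perimeters/island counts are preserved). The outline is a single polygon with 4 vertices. Extrusion per mm of travel: 0.8 × 0.24 / (π × 0.875²) = 0.079824. Accumulating E over each segment gives final E = 6.0668.

G0 X-6.50 Y11.26 Z10.32
G1 X0.00 Y0.00 E1.0378
G1 X21.65 Y12.50 E3.0334
G1 X15.15 Y23.76 E4.0712
G1 X-6.50 Y11.26 E6.0668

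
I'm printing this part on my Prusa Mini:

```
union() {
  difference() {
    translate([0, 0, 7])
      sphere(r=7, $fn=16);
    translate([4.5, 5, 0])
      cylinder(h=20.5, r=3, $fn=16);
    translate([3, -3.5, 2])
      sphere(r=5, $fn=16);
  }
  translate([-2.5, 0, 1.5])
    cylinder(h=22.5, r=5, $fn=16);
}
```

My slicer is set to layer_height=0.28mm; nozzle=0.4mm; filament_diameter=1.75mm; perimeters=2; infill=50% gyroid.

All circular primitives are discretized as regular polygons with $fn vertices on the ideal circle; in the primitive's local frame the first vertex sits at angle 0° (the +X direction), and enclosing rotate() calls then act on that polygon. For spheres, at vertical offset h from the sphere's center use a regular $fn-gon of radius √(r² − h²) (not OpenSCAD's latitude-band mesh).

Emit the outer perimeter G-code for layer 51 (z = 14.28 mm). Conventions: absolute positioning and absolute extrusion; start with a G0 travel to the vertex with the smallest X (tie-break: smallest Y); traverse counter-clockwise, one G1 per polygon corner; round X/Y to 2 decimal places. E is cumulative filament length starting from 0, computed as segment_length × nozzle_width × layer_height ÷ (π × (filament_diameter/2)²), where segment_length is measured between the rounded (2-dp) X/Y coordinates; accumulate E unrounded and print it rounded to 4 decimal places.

G0 X-7.50 Y0.00 Z14.28
G1 X-7.12 Y-1.91 E0.0907
G1 X-6.04 Y-3.54 E0.1817
G1 X-4.41 Y-4.62 E0.2728
G1 X-2.50 Y-5.00 E0.3635
G1 X-0.59 Y-4.62 E0.4541
G1 X1.04 Y-3.54 E0.5452
G1 X2.12 Y-1.91 E0.6362
G1 X2.50 Y0.00 E0.7269
G1 X2.12 Y1.91 E0.8176
G1 X1.04 Y3.54 E0.9086
G1 X-0.59 Y4.62 E0.9997
G1 X-2.50 Y5.00 E1.0904
G1 X-4.41 Y4.62 E1.1811
G1 X-6.04 Y3.54 E1.2721
G1 X-7.12 Y1.91 E1.3632
G1 X-7.50 Y0.00 E1.4538

At z = 14.28 mm: the sphere does not reach this height (|z−center|=7.280 > r=7); the r=3 cylinder at (4.5, 5) contributes a regular 16-gon of circumradius 3; the sphere at (3, -3.5) is not intersected at this z (|z−center|=12.280 > r=5); Taking the first minus the rest: the first operand is absent here, so nothing remains; the r=5 cylinder at (-2.5, 0) contributes a regular 16-gon of circumradius 5; Combining (union): only the r=5 cylinder at (-2.5, 0) is present, so the union is just that shape — 1 connected region. The outline is a single polygon with 16 vertices. Extrusion per mm of travel: 0.4 × 0.28 / (π × 0.875²) = 0.046564. Accumulating E over each segment gives final E = 1.4538.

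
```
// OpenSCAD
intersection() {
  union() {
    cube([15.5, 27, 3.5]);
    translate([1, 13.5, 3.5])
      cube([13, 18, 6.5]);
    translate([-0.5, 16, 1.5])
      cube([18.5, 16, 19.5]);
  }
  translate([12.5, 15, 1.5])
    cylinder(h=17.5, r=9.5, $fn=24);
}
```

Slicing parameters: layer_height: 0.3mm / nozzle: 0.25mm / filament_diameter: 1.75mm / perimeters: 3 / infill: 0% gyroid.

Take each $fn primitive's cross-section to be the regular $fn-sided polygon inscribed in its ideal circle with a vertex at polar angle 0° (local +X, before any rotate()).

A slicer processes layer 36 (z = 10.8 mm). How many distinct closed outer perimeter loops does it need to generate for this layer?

1

At z = 10.8 mm: the cube does not reach this height (z outside [0, 3.5]); the cube at (1, 13.5) is not intersected at this z (z outside [3.5, 10]); the 18.5×16 cube at (-0.5, 16) contributes its full rectangle; Taking the union: only the 18.5×16 cube at (-0.5, 16) is present, so the union is just that shape — 1 connected region; the r=9.5 cylinder at (12.5, 15) gives a regular 24-gon of circumradius 9.5 (constant along its height); After intersecting: the r=9.5 cylinder at (12.5, 15) partially overlaps that combined region; clipping to the common part keeps 103.99 mm² — 1 connected region. The result has 1 disconnected region.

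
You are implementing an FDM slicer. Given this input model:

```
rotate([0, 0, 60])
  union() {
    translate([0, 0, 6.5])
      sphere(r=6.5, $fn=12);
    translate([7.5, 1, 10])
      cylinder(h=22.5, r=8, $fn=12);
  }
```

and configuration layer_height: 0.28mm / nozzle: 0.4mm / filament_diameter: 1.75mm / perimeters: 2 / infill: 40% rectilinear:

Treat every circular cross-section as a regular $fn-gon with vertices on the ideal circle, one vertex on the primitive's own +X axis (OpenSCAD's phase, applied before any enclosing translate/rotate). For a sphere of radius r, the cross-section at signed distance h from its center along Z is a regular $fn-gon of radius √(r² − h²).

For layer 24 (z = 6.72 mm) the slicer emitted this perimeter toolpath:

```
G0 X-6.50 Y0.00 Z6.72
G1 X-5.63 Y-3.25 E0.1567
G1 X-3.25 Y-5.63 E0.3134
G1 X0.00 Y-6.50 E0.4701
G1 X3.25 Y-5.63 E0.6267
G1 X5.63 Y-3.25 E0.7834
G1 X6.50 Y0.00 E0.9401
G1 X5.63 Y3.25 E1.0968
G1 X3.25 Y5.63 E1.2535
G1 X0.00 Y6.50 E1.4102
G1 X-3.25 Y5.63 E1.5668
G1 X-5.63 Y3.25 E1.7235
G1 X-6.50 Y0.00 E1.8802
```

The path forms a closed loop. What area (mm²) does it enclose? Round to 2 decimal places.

Apply the shoelace formula to the sequence of (X, Y) vertices; enclosed area = 126.77 mm².

126.77 mm²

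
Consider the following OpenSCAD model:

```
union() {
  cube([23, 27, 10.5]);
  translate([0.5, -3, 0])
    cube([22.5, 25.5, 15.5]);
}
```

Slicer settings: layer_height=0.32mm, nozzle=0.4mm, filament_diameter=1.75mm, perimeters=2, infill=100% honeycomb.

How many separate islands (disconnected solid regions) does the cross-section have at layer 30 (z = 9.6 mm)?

At z = 9.6 mm: the cube (footprint 23×27) is included at this height; the 22.5×25.5 cube at (0.5, -3) contributes its full rectangle; Taking the union: the regions partially overlap (shared area 506.25 mm²), so overlapping operands fuse into one piece — 1 connected region. Overall, the cross-section is a single solid region. Island count = 1.

1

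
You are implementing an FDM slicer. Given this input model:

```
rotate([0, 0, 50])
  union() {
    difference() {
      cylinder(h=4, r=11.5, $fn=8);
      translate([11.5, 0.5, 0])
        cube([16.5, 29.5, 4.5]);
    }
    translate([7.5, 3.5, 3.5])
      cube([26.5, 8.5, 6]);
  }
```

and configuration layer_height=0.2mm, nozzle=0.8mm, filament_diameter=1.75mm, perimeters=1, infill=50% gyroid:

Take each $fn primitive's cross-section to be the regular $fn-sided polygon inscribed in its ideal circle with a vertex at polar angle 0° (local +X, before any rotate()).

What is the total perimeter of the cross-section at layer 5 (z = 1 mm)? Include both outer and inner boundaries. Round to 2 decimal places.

70.41 mm

At z = 1 mm: the r=11.5 cylinder gives a regular 8-gon of circumradius 11.5 (constant along its height) (perimeter = 2·8·11.500·sin(180°/8) = 70.41 mm); the 16.5×29.5 cube at (11.5, 0.5) contributes its full rectangle (perimeter 92.00 mm); Subtracting the remaining from the first: starting from the r=11.5 cylinder, the 16.5×29.5 cube at (11.5, 0.5) misses the remaining region (no effect) — boundary = 70.41 mm; the cube at (7.5, 3.5) does not reach this height (z outside [3.5, 9.5]); Combining (union): only the result so far is present, so the union is just that shape — boundary = 70.41 mm; (rotated 50° about Z; rotation is an isometry so areas/perimeters/island counts are preserved). Overall, the cross-section is a single solid region. Total boundary length (outer) = 70.41 mm.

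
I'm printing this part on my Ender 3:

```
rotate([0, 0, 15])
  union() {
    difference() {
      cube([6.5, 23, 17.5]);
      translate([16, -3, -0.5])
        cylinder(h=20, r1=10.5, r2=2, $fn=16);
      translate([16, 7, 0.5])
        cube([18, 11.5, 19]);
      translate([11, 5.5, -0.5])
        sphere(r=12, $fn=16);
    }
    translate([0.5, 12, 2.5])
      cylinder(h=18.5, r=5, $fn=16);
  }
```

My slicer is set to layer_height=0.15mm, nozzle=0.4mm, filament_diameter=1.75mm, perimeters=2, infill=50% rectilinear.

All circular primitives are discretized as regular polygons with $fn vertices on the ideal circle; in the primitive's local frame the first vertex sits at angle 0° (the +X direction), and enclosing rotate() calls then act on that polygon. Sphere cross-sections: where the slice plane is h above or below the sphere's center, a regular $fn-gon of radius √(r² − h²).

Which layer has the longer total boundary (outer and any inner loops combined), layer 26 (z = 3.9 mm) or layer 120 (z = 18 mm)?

layer 26 (z = 3.9 mm)

Layer 26 (z = 3.9): the cube (footprint 6.5×23) is included at this height (perimeter 59.00 mm); the cone at (16, -3): at t=0.220 of its height the radius interpolates to r₁+(r₂−r₁)t = 8.630, giving a regular 16-gon of that circumradius (perimeter = 2·16·8.630·sin(180°/16) = 53.88 mm); the cube at (16, 7) is present — its section is the full 18×11.5 rectangle (perimeter 59.00 mm); the r=12 sphere at (11, 5.5) slices to a regular 16-gon of circumradius 11.164 (√(r²−h²) with h=4.4 from center) (perimeter = 2·16·11.164·sin(180°/16) = 69.70 mm); After the difference (first − rest): starting from the 6.5×23 cube, the cone at (16, -3) misses the remaining region (no effect); the 18×11.5 cube at (16, 7) misses the remaining region (no effect); the r=12 sphere at (11, 5.5) partially overlaps it — only the 80.34 mm² overlap (of its 381.58 mm²) is removed, clipping the outline — boundary = 53.64 mm; the r=5 cylinder at (0.5, 12) gives a regular 16-gon of circumradius 5 (constant along its height) (perimeter = 2·16·5.000·sin(180°/16) = 31.21 mm); Combining (union): the regions partially overlap (shared area 20.90 mm²), so the edge portions inside another operand are dropped and the merged outline is re-measured after clipping — boundary = 60.15 mm; (rotated 15° about Z; rotation is an isometry so areas/perimeters/island counts are preserved). So its perimeter = 60.15 mm. Layer 120 (z = 18): the cube is not intersected at this z (z outside [0, 17.5]); the cone at (16, -3) contributes a regular 16-gon of circumradius 2.637 (interpolated between r1=10.5 and r2=2 at t=0.925) (perimeter = 2·16·2.637·sin(180°/16) = 16.47 mm); the cube at (16, 7) is present — its section is the full 18×11.5 rectangle (perimeter 59.00 mm); the sphere at (11, 5.5) does not reach this height (|z−center|=18.500 > r=12); Taking the first minus the rest: the first operand is absent here, so nothing remains; the r=5 cylinder at (0.5, 12) contributes a regular 16-gon of circumradius 5 (perimeter = 2·16·5.000·sin(180°/16) = 31.21 mm); Merging all regions: only the r=5 cylinder at (0.5, 12) is present, so the union is just that shape — boundary = 31.21 mm; (rotated 15° about Z; rotation is an isometry so areas/perimeters/island counts are preserved). So its perimeter = 31.21 mm. Layer 26 is larger (60.15 vs 31.21 mm).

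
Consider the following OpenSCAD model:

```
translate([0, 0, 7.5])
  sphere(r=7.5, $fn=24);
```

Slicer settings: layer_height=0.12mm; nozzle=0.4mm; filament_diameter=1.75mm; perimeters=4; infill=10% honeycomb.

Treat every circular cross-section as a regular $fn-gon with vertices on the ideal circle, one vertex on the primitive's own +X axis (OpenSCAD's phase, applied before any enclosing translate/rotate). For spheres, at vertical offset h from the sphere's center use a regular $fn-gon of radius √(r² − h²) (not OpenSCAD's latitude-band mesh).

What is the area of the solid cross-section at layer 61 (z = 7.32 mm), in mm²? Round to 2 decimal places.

At z = 7.32 mm: the r=7.5 sphere contributes a regular 24-gon of circumradius √(7.5²−0.18²) = 7.498 (area = (24/2)·7.498²·sin(360°/24) = 174.60 mm²). Overall, the cross-section is a single solid region. Net area = 174.60 mm².

174.60 mm²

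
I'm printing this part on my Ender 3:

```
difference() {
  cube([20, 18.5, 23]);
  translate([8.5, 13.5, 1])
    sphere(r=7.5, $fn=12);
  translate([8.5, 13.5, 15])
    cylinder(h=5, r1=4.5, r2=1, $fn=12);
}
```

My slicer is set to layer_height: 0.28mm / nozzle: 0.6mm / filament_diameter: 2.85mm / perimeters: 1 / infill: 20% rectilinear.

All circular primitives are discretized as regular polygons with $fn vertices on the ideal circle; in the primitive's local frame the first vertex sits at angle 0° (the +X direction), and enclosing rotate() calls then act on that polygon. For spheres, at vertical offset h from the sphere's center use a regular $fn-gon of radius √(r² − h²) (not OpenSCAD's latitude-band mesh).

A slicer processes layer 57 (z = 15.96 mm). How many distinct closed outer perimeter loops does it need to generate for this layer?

At z = 15.96 mm: the 20×18.5 cube contributes its full rectangle; the sphere at (8.5, 13.5) is absent (|z−center|=14.960 > r=7.5); the cone at (8.5, 13.5) contributes a regular 12-gon of circumradius 3.828 (interpolated between r1=4.5 and r2=1 at t=0.192); After the difference (first − rest): starting from the 20×18.5 cube, the cone at (8.5, 13.5) lies wholly inside it (removes its full 43.96 mm² and its 23.78 mm outline becomes a hole wall) — 1 connected region with 1 hole. The result has 1 disconnected region.

1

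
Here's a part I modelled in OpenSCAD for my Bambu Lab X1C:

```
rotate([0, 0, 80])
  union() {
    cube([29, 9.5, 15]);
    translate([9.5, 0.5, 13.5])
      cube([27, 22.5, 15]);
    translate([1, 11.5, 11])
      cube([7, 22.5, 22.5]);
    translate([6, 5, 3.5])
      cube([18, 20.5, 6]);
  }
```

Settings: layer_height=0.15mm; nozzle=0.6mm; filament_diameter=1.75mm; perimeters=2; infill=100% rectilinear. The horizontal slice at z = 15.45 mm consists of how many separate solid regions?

At z = 15.45 mm: the cube is absent (z outside [0, 15]); the cube at (9.5, 0.5) (footprint 27×22.5) is included at this height; the cube at (1, 11.5) is present — its section is the full 7×22.5 rectangle; the cube at (6, 5) is absent (z outside [3.5, 9.5]); Combining (union): the 2 present regions are separate (no shared area or edge), so areas and boundary lengths simply add and each stays a separate island — 2 connected regions; (whole slice rotated 80° about Z — lengths, areas and connectivity unchanged). The result has 2 disconnected regions.

2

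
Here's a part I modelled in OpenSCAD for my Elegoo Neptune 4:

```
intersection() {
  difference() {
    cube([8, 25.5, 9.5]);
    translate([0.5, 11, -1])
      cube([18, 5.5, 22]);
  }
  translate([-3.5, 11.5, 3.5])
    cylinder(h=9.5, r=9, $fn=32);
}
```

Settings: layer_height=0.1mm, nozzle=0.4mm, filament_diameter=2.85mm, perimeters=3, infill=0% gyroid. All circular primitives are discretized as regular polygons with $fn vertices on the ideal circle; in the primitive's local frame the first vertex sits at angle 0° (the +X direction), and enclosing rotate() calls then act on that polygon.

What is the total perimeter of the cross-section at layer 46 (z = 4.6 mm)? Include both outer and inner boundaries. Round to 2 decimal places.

45.75 mm

At z = 4.6 mm: the cube (footprint 8×25.5) is included at this height (perimeter 67.00 mm); the cube at (0.5, 11) is present — its section is the full 18×5.5 rectangle (perimeter 47.00 mm); After the difference (first − rest): starting from the 8×25.5 cube, the 18×5.5 cube at (0.5, 11) partially overlaps it — only the 41.25 mm² overlap (of its 99.00 mm²) is removed, clipping the outline — boundary = 82.00 mm; the r=9 cylinder at (-3.5, 11.5) gives a regular 32-gon of circumradius 9 (constant along its height) (perimeter = 2·32·9.000·sin(180°/32) = 56.46 mm); Keeping only the common overlap: the r=9 cylinder at (-3.5, 11.5) partially overlaps the result so far; clipping to the common part keeps 40.35 mm² — boundary = 45.75 mm. Overall, the cross-section is a single solid region. Total boundary length (outer) = 45.75 mm.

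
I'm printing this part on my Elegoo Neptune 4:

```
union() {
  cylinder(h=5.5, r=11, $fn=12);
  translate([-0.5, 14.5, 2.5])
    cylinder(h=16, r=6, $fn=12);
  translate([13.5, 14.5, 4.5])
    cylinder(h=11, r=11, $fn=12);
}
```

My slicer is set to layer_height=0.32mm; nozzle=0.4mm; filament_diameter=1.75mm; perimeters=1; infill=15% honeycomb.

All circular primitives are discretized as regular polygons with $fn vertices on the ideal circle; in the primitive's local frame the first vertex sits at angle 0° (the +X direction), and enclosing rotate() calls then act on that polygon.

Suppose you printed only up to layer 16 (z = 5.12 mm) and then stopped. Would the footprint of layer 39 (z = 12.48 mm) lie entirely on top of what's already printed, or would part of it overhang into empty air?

Compare the two slices. At z = 5.12: the r=11 cylinder contributes a regular 12-gon of circumradius 11 (area = (12/2)·11.000²·sin(360°/12) = 363.00 mm²); the cylinder at (-0.5, 14.5): section is a regular 12-gon, circumradius r=6 (area = (12/2)·6.000²·sin(360°/12) = 108.00 mm²); the r=11 cylinder at (13.5, 14.5) gives a regular 12-gon of circumradius 11 (constant along its height) (area = (12/2)·11.000²·sin(360°/12) = 363.00 mm²); Merging all regions: the regions partially overlap — summed areas 834.00 mm² minus the doubly-counted overlap 35.40 mm² gives 798.60 mm² — area = 798.60 mm². At z = 12.48: the cylinder is absent (z outside [0, 5.5]); the r=6 cylinder at (-0.5, 14.5) gives a regular 12-gon of circumradius 6 (constant along its height) (area = (12/2)·6.000²·sin(360°/12) = 108.00 mm²); the r=11 cylinder at (13.5, 14.5) gives a regular 12-gon of circumradius 11 (constant along its height) (area = (12/2)·11.000²·sin(360°/12) = 363.00 mm²); Taking the union: the regions partially overlap — summed areas 471.00 mm² minus the doubly-counted overlap 14.71 mm² gives 456.29 mm² — area = 456.29 mm². Checking containment: the cross-section at z = 12.48 is a subset of the cross-section at z = 5.12.

entirely on top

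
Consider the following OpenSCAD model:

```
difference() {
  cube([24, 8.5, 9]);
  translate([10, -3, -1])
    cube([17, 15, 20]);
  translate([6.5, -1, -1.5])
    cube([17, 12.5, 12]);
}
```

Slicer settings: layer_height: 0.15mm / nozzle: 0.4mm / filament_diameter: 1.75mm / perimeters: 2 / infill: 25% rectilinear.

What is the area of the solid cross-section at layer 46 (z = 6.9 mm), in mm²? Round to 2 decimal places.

At z = 6.9 mm: the 24×8.5 cube contributes its full rectangle (area 204.00 mm²); the cube at (10, -3) (footprint 17×15) is included at this height (area 255.00 mm²); the cube at (6.5, -1) is present — its section is the full 17×12.5 rectangle (area 212.50 mm²); Subtracting the remaining from the first: starting from the 24×8.5 cube (204.00 mm²), the 17×15 cube at (10, -3) partially overlaps it — only the 119.00 mm² overlap (of its 255.00 mm²) is removed, clipping the outline; the 17×12.5 cube at (6.5, -1) partially overlaps it — only the 29.75 mm² overlap (of its 212.50 mm²) is removed, clipping the outline — area = 55.25 mm². Overall, the cross-section is a single solid region. Net area = 55.25 mm².

55.25 mm²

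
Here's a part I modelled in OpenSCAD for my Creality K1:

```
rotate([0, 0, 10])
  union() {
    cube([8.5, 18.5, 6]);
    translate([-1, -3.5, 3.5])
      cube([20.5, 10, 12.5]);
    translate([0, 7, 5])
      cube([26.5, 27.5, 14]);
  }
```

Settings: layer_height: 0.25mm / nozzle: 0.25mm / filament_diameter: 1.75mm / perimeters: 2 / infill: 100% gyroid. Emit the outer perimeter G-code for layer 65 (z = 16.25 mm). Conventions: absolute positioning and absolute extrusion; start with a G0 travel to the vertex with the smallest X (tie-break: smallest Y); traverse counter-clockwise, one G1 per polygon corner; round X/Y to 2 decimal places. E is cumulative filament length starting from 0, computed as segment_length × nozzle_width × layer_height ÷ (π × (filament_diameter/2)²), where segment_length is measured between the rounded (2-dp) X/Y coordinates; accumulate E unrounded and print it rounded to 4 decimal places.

At z = 16.25 mm: the cube is not intersected at this z (z outside [0, 6]); the cube at (-1, -3.5) does not reach this height (z outside [3.5, 16]); the cube at (0, 7) (footprint 26.5×27.5) is included at this height; Combining (union): only the 26.5×27.5 cube at (0, 7) is present, so the union is just that shape — 1 connected region; (whole slice rotated 10° about Z — lengths, areas and connectivity unchanged). The outline is a single polygon with 4 vertices. Extrusion per mm of travel: 0.25 × 0.25 / (π × 0.875²) = 0.025984. Accumulating E over each segment gives final E = 2.8066.

G0 X-5.99 Y33.98 Z16.25
G1 X-1.22 Y6.89 E0.7147
G1 X24.88 Y11.50 E1.4034
G1 X20.11 Y38.58 E2.1179
G1 X-5.99 Y33.98 E2.8066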